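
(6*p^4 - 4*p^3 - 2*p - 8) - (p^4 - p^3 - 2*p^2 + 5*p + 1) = 5*p^4 - 3*p^3 + 2*p^2 - 7*p - 9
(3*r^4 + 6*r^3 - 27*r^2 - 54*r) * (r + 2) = 3*r^5 + 12*r^4 - 15*r^3 - 108*r^2 - 108*r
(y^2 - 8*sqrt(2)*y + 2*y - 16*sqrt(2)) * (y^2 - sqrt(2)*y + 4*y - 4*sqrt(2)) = y^4 - 9*sqrt(2)*y^3 + 6*y^3 - 54*sqrt(2)*y^2 + 24*y^2 - 72*sqrt(2)*y + 96*y + 128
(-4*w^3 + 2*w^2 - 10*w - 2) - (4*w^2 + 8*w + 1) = -4*w^3 - 2*w^2 - 18*w - 3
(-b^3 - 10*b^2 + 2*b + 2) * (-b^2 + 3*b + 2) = b^5 + 7*b^4 - 34*b^3 - 16*b^2 + 10*b + 4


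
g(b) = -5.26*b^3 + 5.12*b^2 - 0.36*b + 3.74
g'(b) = -15.78*b^2 + 10.24*b - 0.36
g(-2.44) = 111.51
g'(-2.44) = -119.29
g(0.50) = 4.18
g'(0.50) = 0.82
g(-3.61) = 319.23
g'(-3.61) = -242.97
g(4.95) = -510.56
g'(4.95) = -336.32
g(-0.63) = 7.31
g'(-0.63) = -13.07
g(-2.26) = 91.42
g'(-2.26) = -104.10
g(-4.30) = 518.16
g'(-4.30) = -336.16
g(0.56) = 4.22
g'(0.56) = 0.43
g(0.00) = 3.74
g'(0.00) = -0.36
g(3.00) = -93.28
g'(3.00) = -111.66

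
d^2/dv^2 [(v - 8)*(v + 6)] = 2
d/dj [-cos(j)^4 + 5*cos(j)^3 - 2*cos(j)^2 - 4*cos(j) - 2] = (4*cos(j)^3 - 15*cos(j)^2 + 4*cos(j) + 4)*sin(j)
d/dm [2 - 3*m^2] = -6*m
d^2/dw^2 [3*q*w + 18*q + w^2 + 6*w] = 2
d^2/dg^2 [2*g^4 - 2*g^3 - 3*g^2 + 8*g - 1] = 24*g^2 - 12*g - 6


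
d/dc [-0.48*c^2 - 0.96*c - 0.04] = -0.96*c - 0.96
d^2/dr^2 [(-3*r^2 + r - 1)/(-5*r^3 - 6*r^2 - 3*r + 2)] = 6*(25*r^6 - 25*r^5 - 25*r^4 + 125*r^3 + 67*r^2 + 16*r + 9)/(125*r^9 + 450*r^8 + 765*r^7 + 606*r^6 + 99*r^5 - 234*r^4 - 129*r^3 + 18*r^2 + 36*r - 8)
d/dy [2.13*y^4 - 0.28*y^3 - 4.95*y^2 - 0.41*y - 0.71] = 8.52*y^3 - 0.84*y^2 - 9.9*y - 0.41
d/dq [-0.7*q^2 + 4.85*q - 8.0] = 4.85 - 1.4*q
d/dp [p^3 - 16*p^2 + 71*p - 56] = 3*p^2 - 32*p + 71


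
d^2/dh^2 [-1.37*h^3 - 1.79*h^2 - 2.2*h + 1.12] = -8.22*h - 3.58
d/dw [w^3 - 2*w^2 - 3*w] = 3*w^2 - 4*w - 3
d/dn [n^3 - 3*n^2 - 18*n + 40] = 3*n^2 - 6*n - 18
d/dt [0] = 0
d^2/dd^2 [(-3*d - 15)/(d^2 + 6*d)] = 6*(d*(d + 6)*(3*d + 11) - 4*(d + 3)^2*(d + 5))/(d^3*(d + 6)^3)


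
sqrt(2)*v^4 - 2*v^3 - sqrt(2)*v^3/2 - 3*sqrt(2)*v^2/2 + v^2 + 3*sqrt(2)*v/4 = v*(v - 1/2)*(v - 3*sqrt(2)/2)*(sqrt(2)*v + 1)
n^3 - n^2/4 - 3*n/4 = n*(n - 1)*(n + 3/4)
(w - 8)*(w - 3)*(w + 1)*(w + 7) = w^4 - 3*w^3 - 57*w^2 + 115*w + 168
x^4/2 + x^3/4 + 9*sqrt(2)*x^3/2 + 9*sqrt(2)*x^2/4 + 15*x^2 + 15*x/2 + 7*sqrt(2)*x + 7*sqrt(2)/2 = (x/2 + sqrt(2)/2)*(x + 1/2)*(x + sqrt(2))*(x + 7*sqrt(2))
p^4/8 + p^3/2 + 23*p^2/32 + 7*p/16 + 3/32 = (p/4 + 1/4)*(p/2 + 1/4)*(p + 1)*(p + 3/2)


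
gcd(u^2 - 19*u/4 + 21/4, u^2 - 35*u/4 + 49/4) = u - 7/4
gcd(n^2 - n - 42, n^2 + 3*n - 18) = n + 6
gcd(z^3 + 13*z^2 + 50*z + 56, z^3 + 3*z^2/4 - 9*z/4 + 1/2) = z + 2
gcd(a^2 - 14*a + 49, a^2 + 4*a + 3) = 1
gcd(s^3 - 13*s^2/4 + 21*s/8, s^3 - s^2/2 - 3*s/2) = s^2 - 3*s/2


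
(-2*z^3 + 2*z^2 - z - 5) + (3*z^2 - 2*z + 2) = -2*z^3 + 5*z^2 - 3*z - 3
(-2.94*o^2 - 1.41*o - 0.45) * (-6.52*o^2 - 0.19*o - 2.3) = 19.1688*o^4 + 9.7518*o^3 + 9.9639*o^2 + 3.3285*o + 1.035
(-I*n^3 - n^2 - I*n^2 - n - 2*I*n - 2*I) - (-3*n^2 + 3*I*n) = -I*n^3 + 2*n^2 - I*n^2 - n - 5*I*n - 2*I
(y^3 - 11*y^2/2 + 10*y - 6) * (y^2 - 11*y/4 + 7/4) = y^5 - 33*y^4/4 + 215*y^3/8 - 345*y^2/8 + 34*y - 21/2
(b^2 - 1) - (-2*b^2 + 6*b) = 3*b^2 - 6*b - 1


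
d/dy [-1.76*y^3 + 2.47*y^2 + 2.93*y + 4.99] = -5.28*y^2 + 4.94*y + 2.93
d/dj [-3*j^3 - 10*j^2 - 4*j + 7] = -9*j^2 - 20*j - 4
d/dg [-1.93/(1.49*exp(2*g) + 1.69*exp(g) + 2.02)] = (5.7514*exp(g) + 3.2617)*exp(g)/(1.49*exp(2*g) + 1.69*exp(g) + 2.02)^2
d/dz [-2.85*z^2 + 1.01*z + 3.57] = 1.01 - 5.7*z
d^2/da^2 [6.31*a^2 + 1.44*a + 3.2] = 12.6200000000000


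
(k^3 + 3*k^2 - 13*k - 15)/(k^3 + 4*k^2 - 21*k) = (k^2 + 6*k + 5)/(k*(k + 7))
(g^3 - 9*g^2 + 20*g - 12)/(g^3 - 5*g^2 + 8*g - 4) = (g - 6)/(g - 2)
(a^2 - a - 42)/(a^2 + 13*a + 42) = (a - 7)/(a + 7)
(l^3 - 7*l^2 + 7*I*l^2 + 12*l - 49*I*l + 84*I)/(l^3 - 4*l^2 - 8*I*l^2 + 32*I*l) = (l^2 + l*(-3 + 7*I) - 21*I)/(l*(l - 8*I))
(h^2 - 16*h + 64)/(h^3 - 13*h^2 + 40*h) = (h - 8)/(h*(h - 5))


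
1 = 1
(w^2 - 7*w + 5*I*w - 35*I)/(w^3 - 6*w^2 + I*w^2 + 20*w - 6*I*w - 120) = (w - 7)/(w^2 + w*(-6 - 4*I) + 24*I)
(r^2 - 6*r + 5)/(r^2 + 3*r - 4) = (r - 5)/(r + 4)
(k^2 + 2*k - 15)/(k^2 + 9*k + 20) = (k - 3)/(k + 4)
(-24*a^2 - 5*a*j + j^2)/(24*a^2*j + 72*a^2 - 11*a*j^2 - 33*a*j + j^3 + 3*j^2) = (-3*a - j)/(3*a*j + 9*a - j^2 - 3*j)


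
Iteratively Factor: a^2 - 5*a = (a)*(a - 5)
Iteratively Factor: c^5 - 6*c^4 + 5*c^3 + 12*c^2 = (c - 4)*(c^4 - 2*c^3 - 3*c^2) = (c - 4)*(c + 1)*(c^3 - 3*c^2) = c*(c - 4)*(c + 1)*(c^2 - 3*c) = c*(c - 4)*(c - 3)*(c + 1)*(c)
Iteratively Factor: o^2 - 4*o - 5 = (o + 1)*(o - 5)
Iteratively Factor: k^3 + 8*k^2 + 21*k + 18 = (k + 3)*(k^2 + 5*k + 6) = (k + 3)^2*(k + 2)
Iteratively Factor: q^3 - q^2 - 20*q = (q + 4)*(q^2 - 5*q) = (q - 5)*(q + 4)*(q)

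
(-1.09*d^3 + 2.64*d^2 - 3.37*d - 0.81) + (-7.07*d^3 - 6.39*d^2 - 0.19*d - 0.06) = -8.16*d^3 - 3.75*d^2 - 3.56*d - 0.87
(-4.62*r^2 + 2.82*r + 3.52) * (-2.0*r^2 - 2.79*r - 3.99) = 9.24*r^4 + 7.2498*r^3 + 3.526*r^2 - 21.0726*r - 14.0448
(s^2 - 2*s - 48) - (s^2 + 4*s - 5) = -6*s - 43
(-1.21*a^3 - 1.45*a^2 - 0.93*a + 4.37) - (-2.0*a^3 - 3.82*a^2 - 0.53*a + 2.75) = 0.79*a^3 + 2.37*a^2 - 0.4*a + 1.62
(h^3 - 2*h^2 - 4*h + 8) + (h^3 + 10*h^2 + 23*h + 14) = 2*h^3 + 8*h^2 + 19*h + 22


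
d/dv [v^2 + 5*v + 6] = 2*v + 5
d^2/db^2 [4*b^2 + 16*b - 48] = 8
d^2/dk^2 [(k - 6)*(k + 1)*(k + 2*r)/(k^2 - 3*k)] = 8*(-k^3*r - 3*k^3 - 9*k^2*r + 27*k*r - 27*r)/(k^3*(k^3 - 9*k^2 + 27*k - 27))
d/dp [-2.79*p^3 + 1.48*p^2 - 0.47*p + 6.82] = -8.37*p^2 + 2.96*p - 0.47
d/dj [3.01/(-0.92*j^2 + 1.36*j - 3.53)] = (5.5384*j - 4.0936)/(0.92*j^2 - 1.36*j + 3.53)^2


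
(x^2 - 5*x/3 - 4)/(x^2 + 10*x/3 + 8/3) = (x - 3)/(x + 2)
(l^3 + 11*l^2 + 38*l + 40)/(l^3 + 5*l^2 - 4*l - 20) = (l + 4)/(l - 2)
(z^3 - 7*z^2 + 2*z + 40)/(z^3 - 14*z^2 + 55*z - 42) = (z^3 - 7*z^2 + 2*z + 40)/(z^3 - 14*z^2 + 55*z - 42)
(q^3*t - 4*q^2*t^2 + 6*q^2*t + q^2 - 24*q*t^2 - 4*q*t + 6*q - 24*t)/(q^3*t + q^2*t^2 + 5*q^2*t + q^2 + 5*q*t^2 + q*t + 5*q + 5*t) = (q^2 - 4*q*t + 6*q - 24*t)/(q^2 + q*t + 5*q + 5*t)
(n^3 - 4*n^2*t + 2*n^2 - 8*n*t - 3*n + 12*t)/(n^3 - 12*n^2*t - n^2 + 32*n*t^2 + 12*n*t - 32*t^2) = (-n - 3)/(-n + 8*t)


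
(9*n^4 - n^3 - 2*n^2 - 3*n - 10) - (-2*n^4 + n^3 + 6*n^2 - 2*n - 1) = 11*n^4 - 2*n^3 - 8*n^2 - n - 9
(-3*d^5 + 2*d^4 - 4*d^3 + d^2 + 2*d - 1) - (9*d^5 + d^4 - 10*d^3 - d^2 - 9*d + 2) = -12*d^5 + d^4 + 6*d^3 + 2*d^2 + 11*d - 3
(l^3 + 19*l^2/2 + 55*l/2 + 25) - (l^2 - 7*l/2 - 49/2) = l^3 + 17*l^2/2 + 31*l + 99/2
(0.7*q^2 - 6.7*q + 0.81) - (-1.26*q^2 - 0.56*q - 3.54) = 1.96*q^2 - 6.14*q + 4.35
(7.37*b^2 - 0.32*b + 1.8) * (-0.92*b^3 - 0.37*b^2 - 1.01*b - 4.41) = -6.7804*b^5 - 2.4325*b^4 - 8.9813*b^3 - 32.8445*b^2 - 0.4068*b - 7.938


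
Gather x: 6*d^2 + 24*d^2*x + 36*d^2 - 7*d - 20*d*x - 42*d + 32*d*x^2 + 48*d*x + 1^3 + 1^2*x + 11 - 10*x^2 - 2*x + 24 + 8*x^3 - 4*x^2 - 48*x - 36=42*d^2 - 49*d + 8*x^3 + x^2*(32*d - 14) + x*(24*d^2 + 28*d - 49)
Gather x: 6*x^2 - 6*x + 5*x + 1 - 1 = 6*x^2 - x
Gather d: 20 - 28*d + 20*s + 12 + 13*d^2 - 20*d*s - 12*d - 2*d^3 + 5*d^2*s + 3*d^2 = -2*d^3 + d^2*(5*s + 16) + d*(-20*s - 40) + 20*s + 32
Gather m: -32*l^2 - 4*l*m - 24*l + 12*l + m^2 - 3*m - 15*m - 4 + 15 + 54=-32*l^2 - 12*l + m^2 + m*(-4*l - 18) + 65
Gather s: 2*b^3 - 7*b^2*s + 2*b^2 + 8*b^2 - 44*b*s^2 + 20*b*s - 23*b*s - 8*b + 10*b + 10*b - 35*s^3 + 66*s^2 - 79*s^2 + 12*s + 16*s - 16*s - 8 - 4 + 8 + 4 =2*b^3 + 10*b^2 + 12*b - 35*s^3 + s^2*(-44*b - 13) + s*(-7*b^2 - 3*b + 12)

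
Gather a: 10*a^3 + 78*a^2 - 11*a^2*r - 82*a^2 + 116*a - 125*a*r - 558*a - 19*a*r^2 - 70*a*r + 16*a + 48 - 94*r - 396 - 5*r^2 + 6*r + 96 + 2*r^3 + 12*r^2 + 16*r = 10*a^3 + a^2*(-11*r - 4) + a*(-19*r^2 - 195*r - 426) + 2*r^3 + 7*r^2 - 72*r - 252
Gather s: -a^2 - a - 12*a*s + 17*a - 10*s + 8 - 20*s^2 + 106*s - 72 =-a^2 + 16*a - 20*s^2 + s*(96 - 12*a) - 64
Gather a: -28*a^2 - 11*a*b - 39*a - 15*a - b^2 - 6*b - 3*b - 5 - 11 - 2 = -28*a^2 + a*(-11*b - 54) - b^2 - 9*b - 18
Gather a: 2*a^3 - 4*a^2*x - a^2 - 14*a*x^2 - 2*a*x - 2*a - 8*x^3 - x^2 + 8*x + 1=2*a^3 + a^2*(-4*x - 1) + a*(-14*x^2 - 2*x - 2) - 8*x^3 - x^2 + 8*x + 1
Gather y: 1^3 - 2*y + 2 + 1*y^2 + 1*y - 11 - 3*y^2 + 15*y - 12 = -2*y^2 + 14*y - 20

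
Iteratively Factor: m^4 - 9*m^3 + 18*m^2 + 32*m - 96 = (m - 3)*(m^3 - 6*m^2 + 32) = (m - 3)*(m + 2)*(m^2 - 8*m + 16) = (m - 4)*(m - 3)*(m + 2)*(m - 4)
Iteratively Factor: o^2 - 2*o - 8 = (o + 2)*(o - 4)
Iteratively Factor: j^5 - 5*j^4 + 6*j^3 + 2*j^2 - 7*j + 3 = (j - 1)*(j^4 - 4*j^3 + 2*j^2 + 4*j - 3) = (j - 1)*(j + 1)*(j^3 - 5*j^2 + 7*j - 3) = (j - 1)^2*(j + 1)*(j^2 - 4*j + 3) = (j - 3)*(j - 1)^2*(j + 1)*(j - 1)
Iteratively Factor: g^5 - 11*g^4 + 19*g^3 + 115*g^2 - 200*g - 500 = (g - 5)*(g^4 - 6*g^3 - 11*g^2 + 60*g + 100) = (g - 5)*(g + 2)*(g^3 - 8*g^2 + 5*g + 50) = (g - 5)*(g + 2)^2*(g^2 - 10*g + 25) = (g - 5)^2*(g + 2)^2*(g - 5)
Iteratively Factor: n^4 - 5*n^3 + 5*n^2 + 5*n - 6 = (n - 2)*(n^3 - 3*n^2 - n + 3) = (n - 2)*(n - 1)*(n^2 - 2*n - 3) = (n - 2)*(n - 1)*(n + 1)*(n - 3)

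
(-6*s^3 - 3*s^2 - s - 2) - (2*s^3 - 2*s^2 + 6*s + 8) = -8*s^3 - s^2 - 7*s - 10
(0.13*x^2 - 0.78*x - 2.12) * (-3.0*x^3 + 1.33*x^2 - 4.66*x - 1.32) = -0.39*x^5 + 2.5129*x^4 + 4.7168*x^3 + 0.6436*x^2 + 10.9088*x + 2.7984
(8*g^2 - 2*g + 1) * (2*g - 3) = 16*g^3 - 28*g^2 + 8*g - 3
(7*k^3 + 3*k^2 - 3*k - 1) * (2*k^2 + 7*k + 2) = 14*k^5 + 55*k^4 + 29*k^3 - 17*k^2 - 13*k - 2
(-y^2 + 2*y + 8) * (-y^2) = y^4 - 2*y^3 - 8*y^2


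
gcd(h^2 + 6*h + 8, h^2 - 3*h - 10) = h + 2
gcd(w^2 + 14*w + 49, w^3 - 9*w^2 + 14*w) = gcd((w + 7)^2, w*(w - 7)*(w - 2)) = 1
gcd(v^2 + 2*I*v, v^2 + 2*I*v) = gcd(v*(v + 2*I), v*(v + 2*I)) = v^2 + 2*I*v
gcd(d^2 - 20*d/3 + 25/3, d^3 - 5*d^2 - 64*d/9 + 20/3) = 1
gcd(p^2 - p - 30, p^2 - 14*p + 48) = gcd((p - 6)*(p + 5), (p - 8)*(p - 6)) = p - 6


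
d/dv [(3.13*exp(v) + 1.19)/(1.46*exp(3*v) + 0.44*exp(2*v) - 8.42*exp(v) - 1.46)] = (-9.1396*exp(3*v) - 6.5894*exp(2*v) - 1.0472*exp(v) + 5.45)*exp(v)/(2.1316*exp(6*v) + 1.2848*exp(5*v) - 24.3928*exp(4*v) - 11.6728*exp(3*v) + 69.6116*exp(2*v) + 24.5864*exp(v) + 2.1316)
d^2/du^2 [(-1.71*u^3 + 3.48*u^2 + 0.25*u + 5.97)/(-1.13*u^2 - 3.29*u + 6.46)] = (-1.4210854715202e-14*u^4 + 87.22048*u^3 - 416.218266*u^2 + 284.048502*u - 517.478002)/(1.442897*u^6 + 12.603003*u^5 + 11.947377*u^4 - 108.486763*u^3 - 68.300934*u^2 + 411.890892*u - 269.586136)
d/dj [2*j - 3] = 2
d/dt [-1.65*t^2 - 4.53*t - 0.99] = -3.3*t - 4.53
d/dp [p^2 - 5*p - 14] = 2*p - 5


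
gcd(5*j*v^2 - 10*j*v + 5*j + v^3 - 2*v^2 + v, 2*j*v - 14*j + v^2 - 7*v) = 1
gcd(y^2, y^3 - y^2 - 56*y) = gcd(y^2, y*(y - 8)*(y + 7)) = y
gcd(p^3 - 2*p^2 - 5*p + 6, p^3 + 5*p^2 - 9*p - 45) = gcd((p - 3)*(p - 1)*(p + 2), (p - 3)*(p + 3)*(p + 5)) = p - 3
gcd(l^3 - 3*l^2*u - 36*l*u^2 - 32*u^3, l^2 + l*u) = l + u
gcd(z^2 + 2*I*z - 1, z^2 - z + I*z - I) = z + I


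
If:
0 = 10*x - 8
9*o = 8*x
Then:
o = 32/45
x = 4/5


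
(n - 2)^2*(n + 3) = n^3 - n^2 - 8*n + 12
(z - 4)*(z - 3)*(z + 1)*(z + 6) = z^4 - 31*z^2 + 42*z + 72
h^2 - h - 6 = (h - 3)*(h + 2)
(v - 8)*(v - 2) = v^2 - 10*v + 16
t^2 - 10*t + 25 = (t - 5)^2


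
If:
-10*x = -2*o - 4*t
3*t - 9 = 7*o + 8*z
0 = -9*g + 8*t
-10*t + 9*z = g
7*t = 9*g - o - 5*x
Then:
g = -1296/515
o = 729/515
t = -1458/515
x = -2187/2575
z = -1764/515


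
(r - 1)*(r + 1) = r^2 - 1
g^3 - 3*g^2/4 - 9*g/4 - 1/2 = (g - 2)*(g + 1/4)*(g + 1)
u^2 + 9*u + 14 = (u + 2)*(u + 7)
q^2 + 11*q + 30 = (q + 5)*(q + 6)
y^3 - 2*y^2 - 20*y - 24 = (y - 6)*(y + 2)^2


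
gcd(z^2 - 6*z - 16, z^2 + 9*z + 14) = z + 2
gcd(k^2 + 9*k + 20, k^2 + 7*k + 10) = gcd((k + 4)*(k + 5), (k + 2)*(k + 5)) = k + 5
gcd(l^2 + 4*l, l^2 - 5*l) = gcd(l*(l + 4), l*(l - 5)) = l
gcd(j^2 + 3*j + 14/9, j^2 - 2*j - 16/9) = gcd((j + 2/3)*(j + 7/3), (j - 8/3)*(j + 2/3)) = j + 2/3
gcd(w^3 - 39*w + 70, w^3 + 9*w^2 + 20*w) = 1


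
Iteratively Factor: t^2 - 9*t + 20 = (t - 4)*(t - 5)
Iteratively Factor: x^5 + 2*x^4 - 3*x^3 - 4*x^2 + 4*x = (x)*(x^4 + 2*x^3 - 3*x^2 - 4*x + 4) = x*(x - 1)*(x^3 + 3*x^2 - 4) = x*(x - 1)^2*(x^2 + 4*x + 4) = x*(x - 1)^2*(x + 2)*(x + 2)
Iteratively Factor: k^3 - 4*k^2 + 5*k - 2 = (k - 1)*(k^2 - 3*k + 2) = (k - 1)^2*(k - 2)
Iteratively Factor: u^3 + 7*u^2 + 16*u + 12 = (u + 2)*(u^2 + 5*u + 6) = (u + 2)*(u + 3)*(u + 2)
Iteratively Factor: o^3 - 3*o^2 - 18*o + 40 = (o - 5)*(o^2 + 2*o - 8) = (o - 5)*(o - 2)*(o + 4)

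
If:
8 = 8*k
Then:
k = 1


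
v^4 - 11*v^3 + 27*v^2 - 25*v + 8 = (v - 8)*(v - 1)^3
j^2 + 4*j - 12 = (j - 2)*(j + 6)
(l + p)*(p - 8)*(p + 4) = l*p^2 - 4*l*p - 32*l + p^3 - 4*p^2 - 32*p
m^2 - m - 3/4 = (m - 3/2)*(m + 1/2)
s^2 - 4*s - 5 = (s - 5)*(s + 1)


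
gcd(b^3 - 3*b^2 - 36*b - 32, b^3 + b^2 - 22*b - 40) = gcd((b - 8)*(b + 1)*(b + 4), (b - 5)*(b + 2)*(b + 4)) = b + 4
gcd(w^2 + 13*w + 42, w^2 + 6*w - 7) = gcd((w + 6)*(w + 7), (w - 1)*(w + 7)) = w + 7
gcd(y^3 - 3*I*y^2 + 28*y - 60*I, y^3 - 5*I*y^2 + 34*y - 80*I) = y^2 + 3*I*y + 10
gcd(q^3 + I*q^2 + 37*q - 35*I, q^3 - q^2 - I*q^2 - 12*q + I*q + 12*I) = q - I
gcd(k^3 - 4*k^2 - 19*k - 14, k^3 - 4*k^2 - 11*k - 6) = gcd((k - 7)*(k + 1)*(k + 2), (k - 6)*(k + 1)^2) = k + 1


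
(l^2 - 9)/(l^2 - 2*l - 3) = (l + 3)/(l + 1)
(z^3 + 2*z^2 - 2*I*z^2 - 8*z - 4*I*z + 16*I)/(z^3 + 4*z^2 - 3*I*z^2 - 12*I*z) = (z^2 - 2*z*(1 + I) + 4*I)/(z*(z - 3*I))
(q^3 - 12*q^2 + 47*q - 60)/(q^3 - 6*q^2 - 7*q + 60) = (q - 3)/(q + 3)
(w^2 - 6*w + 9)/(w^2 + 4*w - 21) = (w - 3)/(w + 7)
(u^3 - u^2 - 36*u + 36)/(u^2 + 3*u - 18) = (u^2 - 7*u + 6)/(u - 3)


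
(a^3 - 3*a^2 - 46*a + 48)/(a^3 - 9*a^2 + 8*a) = (a + 6)/a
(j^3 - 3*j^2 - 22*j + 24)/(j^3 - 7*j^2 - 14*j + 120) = (j - 1)/(j - 5)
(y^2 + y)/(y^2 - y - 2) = y/(y - 2)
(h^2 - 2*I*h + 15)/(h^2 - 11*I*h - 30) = (h + 3*I)/(h - 6*I)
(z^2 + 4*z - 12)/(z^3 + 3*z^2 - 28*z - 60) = (z - 2)/(z^2 - 3*z - 10)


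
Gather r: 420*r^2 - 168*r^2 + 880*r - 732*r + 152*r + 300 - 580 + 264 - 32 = 252*r^2 + 300*r - 48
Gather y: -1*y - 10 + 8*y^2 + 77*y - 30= 8*y^2 + 76*y - 40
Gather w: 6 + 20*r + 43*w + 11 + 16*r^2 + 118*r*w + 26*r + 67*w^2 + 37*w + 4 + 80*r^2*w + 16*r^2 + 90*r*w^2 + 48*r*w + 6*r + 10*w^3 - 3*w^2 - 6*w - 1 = 32*r^2 + 52*r + 10*w^3 + w^2*(90*r + 64) + w*(80*r^2 + 166*r + 74) + 20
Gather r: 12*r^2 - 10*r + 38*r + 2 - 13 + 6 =12*r^2 + 28*r - 5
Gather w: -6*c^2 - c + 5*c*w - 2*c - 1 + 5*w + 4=-6*c^2 - 3*c + w*(5*c + 5) + 3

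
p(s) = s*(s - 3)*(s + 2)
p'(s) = s*(s - 3) + s*(s + 2) + (s - 3)*(s + 2) = 3*s^2 - 2*s - 6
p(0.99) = -5.95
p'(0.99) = -5.04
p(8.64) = 518.48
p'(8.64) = 200.67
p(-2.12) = -1.30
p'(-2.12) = 11.72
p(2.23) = -7.26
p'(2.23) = 4.46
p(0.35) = -2.18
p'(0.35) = -6.33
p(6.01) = 144.90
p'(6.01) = 90.34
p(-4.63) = -92.91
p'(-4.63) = 67.57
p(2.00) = -8.00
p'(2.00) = 2.00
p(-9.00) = -756.00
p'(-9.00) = 255.00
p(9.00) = 594.00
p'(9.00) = 219.00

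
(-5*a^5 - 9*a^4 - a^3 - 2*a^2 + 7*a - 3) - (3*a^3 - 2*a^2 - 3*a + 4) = -5*a^5 - 9*a^4 - 4*a^3 + 10*a - 7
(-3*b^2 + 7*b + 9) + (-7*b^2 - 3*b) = -10*b^2 + 4*b + 9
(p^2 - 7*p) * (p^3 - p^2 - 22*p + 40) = p^5 - 8*p^4 - 15*p^3 + 194*p^2 - 280*p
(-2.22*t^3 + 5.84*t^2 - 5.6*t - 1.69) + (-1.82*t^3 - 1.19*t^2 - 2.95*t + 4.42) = -4.04*t^3 + 4.65*t^2 - 8.55*t + 2.73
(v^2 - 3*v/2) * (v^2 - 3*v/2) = v^4 - 3*v^3 + 9*v^2/4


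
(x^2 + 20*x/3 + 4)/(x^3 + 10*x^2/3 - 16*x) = (3*x + 2)/(x*(3*x - 8))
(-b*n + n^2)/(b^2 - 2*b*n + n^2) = -n/(b - n)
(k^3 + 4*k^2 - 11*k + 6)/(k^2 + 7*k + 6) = (k^2 - 2*k + 1)/(k + 1)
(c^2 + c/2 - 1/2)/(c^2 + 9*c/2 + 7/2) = (2*c - 1)/(2*c + 7)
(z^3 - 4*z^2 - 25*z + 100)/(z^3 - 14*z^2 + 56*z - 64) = (z^2 - 25)/(z^2 - 10*z + 16)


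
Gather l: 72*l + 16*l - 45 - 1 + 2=88*l - 44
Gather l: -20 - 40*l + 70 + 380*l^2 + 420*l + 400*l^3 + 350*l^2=400*l^3 + 730*l^2 + 380*l + 50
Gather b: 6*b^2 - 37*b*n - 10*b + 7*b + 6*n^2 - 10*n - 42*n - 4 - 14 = 6*b^2 + b*(-37*n - 3) + 6*n^2 - 52*n - 18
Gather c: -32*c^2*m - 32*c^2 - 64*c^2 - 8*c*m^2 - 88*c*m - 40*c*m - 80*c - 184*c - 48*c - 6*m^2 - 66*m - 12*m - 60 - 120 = c^2*(-32*m - 96) + c*(-8*m^2 - 128*m - 312) - 6*m^2 - 78*m - 180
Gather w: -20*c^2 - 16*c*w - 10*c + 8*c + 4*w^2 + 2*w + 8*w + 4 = -20*c^2 - 2*c + 4*w^2 + w*(10 - 16*c) + 4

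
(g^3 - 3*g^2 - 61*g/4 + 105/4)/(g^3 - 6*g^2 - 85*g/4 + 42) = (g - 5)/(g - 8)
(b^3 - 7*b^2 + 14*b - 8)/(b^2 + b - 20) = (b^2 - 3*b + 2)/(b + 5)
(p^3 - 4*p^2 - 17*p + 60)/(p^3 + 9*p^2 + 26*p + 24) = (p^2 - 8*p + 15)/(p^2 + 5*p + 6)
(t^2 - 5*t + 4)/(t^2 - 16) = (t - 1)/(t + 4)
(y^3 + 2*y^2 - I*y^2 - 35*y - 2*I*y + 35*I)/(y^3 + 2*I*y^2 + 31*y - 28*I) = (y^2 + 2*y - 35)/(y^2 + 3*I*y + 28)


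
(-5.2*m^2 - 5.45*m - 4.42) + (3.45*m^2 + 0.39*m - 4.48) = -1.75*m^2 - 5.06*m - 8.9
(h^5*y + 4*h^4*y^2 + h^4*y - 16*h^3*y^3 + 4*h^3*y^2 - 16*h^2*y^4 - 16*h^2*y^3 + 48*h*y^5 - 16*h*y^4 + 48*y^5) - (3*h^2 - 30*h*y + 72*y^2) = h^5*y + 4*h^4*y^2 + h^4*y - 16*h^3*y^3 + 4*h^3*y^2 - 16*h^2*y^4 - 16*h^2*y^3 - 3*h^2 + 48*h*y^5 - 16*h*y^4 + 30*h*y + 48*y^5 - 72*y^2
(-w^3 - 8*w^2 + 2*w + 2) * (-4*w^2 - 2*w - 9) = 4*w^5 + 34*w^4 + 17*w^3 + 60*w^2 - 22*w - 18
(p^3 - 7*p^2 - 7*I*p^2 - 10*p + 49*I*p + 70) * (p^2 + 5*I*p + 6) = p^5 - 7*p^4 - 2*I*p^4 + 31*p^3 + 14*I*p^3 - 217*p^2 - 92*I*p^2 - 60*p + 644*I*p + 420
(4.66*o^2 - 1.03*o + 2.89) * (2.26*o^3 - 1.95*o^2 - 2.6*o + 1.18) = 10.5316*o^5 - 11.4148*o^4 - 3.5761*o^3 + 2.5413*o^2 - 8.7294*o + 3.4102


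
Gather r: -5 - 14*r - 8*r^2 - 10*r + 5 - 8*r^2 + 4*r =-16*r^2 - 20*r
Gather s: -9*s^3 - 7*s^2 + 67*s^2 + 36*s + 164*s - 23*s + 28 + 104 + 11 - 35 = -9*s^3 + 60*s^2 + 177*s + 108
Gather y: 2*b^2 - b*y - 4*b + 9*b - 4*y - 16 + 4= 2*b^2 + 5*b + y*(-b - 4) - 12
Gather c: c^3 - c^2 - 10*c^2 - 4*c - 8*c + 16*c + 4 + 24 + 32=c^3 - 11*c^2 + 4*c + 60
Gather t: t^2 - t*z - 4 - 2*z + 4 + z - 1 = t^2 - t*z - z - 1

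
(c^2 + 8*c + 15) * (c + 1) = c^3 + 9*c^2 + 23*c + 15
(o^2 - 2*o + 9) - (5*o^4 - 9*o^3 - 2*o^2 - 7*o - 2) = -5*o^4 + 9*o^3 + 3*o^2 + 5*o + 11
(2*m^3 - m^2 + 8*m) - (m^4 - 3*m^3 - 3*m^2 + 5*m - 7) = -m^4 + 5*m^3 + 2*m^2 + 3*m + 7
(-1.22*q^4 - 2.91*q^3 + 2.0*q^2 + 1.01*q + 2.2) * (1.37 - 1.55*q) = 1.891*q^5 + 2.8391*q^4 - 7.0867*q^3 + 1.1745*q^2 - 2.0263*q + 3.014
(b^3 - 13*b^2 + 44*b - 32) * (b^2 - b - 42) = b^5 - 14*b^4 + 15*b^3 + 470*b^2 - 1816*b + 1344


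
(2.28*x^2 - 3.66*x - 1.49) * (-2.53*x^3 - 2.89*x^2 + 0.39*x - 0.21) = -5.7684*x^5 + 2.6706*x^4 + 15.2363*x^3 + 2.3999*x^2 + 0.1875*x + 0.3129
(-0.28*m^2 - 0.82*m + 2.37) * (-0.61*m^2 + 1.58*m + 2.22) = 0.1708*m^4 + 0.0577999999999999*m^3 - 3.3629*m^2 + 1.9242*m + 5.2614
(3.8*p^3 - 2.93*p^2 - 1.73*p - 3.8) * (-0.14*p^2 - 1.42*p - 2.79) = -0.532*p^5 - 4.9858*p^4 - 6.1992*p^3 + 11.1633*p^2 + 10.2227*p + 10.602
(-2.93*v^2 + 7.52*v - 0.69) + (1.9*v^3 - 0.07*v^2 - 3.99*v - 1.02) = 1.9*v^3 - 3.0*v^2 + 3.53*v - 1.71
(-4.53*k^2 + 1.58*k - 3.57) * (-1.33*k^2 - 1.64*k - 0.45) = 6.0249*k^4 + 5.3278*k^3 + 4.1954*k^2 + 5.1438*k + 1.6065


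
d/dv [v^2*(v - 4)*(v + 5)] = v*(4*v^2 + 3*v - 40)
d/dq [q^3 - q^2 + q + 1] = 3*q^2 - 2*q + 1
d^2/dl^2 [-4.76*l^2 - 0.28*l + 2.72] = -9.52000000000000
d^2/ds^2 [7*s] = 0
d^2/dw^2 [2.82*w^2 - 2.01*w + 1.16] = 5.64000000000000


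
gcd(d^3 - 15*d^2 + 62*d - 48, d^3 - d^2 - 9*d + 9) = d - 1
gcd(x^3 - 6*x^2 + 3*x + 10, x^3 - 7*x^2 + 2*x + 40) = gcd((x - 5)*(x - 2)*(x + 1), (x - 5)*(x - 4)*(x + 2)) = x - 5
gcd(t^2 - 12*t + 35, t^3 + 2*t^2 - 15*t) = 1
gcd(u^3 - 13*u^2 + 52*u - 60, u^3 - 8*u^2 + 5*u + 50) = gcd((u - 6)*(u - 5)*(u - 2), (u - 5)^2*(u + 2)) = u - 5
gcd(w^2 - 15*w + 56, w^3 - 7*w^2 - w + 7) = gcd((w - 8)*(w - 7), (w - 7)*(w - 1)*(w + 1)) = w - 7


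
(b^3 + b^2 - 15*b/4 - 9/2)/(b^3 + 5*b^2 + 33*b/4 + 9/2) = (b - 2)/(b + 2)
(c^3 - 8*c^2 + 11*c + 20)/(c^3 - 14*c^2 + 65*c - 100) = (c + 1)/(c - 5)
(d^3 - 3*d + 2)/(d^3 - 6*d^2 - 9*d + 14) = (d - 1)/(d - 7)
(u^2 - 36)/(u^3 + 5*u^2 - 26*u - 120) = (u - 6)/(u^2 - u - 20)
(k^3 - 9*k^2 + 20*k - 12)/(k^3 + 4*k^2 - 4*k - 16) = (k^2 - 7*k + 6)/(k^2 + 6*k + 8)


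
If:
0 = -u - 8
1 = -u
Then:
No Solution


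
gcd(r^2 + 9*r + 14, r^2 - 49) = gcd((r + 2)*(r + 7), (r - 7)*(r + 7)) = r + 7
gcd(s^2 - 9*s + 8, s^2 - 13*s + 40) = s - 8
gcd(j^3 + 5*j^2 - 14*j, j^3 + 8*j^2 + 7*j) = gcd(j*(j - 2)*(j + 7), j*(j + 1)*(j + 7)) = j^2 + 7*j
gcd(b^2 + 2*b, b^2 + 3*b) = b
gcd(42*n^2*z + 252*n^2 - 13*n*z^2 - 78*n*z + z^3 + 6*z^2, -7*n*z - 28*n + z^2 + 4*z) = -7*n + z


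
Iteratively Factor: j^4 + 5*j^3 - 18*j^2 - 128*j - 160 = (j + 4)*(j^3 + j^2 - 22*j - 40) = (j + 2)*(j + 4)*(j^2 - j - 20) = (j - 5)*(j + 2)*(j + 4)*(j + 4)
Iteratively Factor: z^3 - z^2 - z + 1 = (z + 1)*(z^2 - 2*z + 1) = (z - 1)*(z + 1)*(z - 1)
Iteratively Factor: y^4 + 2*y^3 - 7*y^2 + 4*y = (y - 1)*(y^3 + 3*y^2 - 4*y) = (y - 1)*(y + 4)*(y^2 - y) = y*(y - 1)*(y + 4)*(y - 1)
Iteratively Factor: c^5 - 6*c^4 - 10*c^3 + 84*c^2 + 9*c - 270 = (c + 3)*(c^4 - 9*c^3 + 17*c^2 + 33*c - 90) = (c + 2)*(c + 3)*(c^3 - 11*c^2 + 39*c - 45) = (c - 3)*(c + 2)*(c + 3)*(c^2 - 8*c + 15) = (c - 3)^2*(c + 2)*(c + 3)*(c - 5)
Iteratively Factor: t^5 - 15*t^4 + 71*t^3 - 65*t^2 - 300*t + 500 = (t + 2)*(t^4 - 17*t^3 + 105*t^2 - 275*t + 250) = (t - 5)*(t + 2)*(t^3 - 12*t^2 + 45*t - 50) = (t - 5)^2*(t + 2)*(t^2 - 7*t + 10) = (t - 5)^2*(t - 2)*(t + 2)*(t - 5)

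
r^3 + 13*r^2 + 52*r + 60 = (r + 2)*(r + 5)*(r + 6)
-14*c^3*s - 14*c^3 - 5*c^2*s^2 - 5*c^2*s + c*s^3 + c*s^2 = (-7*c + s)*(2*c + s)*(c*s + c)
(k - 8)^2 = k^2 - 16*k + 64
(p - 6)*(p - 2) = p^2 - 8*p + 12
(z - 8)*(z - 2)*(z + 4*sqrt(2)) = z^3 - 10*z^2 + 4*sqrt(2)*z^2 - 40*sqrt(2)*z + 16*z + 64*sqrt(2)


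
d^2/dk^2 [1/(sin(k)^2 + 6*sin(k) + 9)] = 2*(3*sin(k) + cos(2*k) + 2)/(sin(k) + 3)^4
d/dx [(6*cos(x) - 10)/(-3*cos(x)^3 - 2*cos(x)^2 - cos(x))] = 2*(-18*cos(x)^3 + 39*cos(x)^2 + 20*cos(x) + 5)*sin(x)/((-3*sin(x)^2 + 2*cos(x) + 4)^2*cos(x)^2)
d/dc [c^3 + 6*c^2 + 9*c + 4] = 3*c^2 + 12*c + 9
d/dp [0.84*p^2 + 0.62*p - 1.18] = 1.68*p + 0.62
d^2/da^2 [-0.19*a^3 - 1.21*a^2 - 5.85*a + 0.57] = -1.14*a - 2.42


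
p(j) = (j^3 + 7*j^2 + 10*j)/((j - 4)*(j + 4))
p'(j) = (3*j^2 + 14*j + 10)/((j - 4)*(j + 4)) - (j^3 + 7*j^2 + 10*j)/((j - 4)*(j + 4)^2) - (j^3 + 7*j^2 + 10*j)/((j - 4)^2*(j + 4)) = (j^4 - 58*j^2 - 224*j - 160)/(j^4 - 32*j^2 + 256)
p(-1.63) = 0.15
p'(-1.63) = 0.33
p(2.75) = -12.00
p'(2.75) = -16.26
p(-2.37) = -0.22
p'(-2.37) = 0.71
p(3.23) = -24.97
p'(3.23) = -44.52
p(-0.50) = 0.21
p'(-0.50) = -0.25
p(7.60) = 22.01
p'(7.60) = -1.08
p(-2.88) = -0.70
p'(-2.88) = 1.23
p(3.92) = -326.71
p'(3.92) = -4217.73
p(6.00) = 26.40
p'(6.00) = -5.74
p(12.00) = 22.31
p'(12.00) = 0.58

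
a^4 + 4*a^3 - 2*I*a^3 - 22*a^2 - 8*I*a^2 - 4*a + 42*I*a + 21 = (a - 3)*(a + 7)*(a - I)^2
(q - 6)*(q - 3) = q^2 - 9*q + 18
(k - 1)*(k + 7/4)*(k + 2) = k^3 + 11*k^2/4 - k/4 - 7/2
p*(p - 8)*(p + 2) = p^3 - 6*p^2 - 16*p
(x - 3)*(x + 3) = x^2 - 9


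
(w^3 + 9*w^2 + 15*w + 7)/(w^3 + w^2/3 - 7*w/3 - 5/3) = 3*(w + 7)/(3*w - 5)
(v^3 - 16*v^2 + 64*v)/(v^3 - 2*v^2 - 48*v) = (v - 8)/(v + 6)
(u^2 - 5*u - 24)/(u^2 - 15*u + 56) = (u + 3)/(u - 7)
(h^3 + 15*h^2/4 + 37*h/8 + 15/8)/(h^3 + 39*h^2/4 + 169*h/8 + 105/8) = (h + 1)/(h + 7)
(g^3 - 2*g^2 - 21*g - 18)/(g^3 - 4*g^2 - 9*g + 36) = (g^2 - 5*g - 6)/(g^2 - 7*g + 12)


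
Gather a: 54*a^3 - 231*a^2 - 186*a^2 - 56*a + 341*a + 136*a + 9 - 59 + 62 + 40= 54*a^3 - 417*a^2 + 421*a + 52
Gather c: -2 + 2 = 0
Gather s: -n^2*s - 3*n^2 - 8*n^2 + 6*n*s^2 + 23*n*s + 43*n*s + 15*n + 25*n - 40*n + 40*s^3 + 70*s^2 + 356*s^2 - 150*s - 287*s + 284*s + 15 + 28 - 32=-11*n^2 + 40*s^3 + s^2*(6*n + 426) + s*(-n^2 + 66*n - 153) + 11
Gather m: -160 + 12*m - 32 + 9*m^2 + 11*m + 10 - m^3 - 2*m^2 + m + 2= -m^3 + 7*m^2 + 24*m - 180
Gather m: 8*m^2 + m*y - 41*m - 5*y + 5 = 8*m^2 + m*(y - 41) - 5*y + 5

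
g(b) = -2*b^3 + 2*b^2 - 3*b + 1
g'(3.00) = -45.00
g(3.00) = -44.00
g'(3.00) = -45.00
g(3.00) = -44.00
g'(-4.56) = -146.00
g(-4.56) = 245.90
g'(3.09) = -47.93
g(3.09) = -48.18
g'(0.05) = -2.82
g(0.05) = 0.85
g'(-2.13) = -38.74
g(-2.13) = 35.79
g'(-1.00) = -13.00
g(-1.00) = 8.00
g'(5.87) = -186.26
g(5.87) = -352.22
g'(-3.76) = -102.87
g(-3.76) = 146.87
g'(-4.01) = -115.52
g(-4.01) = 174.15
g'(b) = -6*b^2 + 4*b - 3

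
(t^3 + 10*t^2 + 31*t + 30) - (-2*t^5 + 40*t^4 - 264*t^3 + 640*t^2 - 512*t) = 2*t^5 - 40*t^4 + 265*t^3 - 630*t^2 + 543*t + 30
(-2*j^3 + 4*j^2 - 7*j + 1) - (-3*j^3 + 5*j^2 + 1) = j^3 - j^2 - 7*j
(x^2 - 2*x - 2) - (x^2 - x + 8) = -x - 10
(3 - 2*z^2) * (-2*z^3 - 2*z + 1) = 4*z^5 - 2*z^3 - 2*z^2 - 6*z + 3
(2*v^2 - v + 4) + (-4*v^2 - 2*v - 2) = -2*v^2 - 3*v + 2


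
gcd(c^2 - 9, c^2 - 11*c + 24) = c - 3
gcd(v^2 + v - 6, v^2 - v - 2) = v - 2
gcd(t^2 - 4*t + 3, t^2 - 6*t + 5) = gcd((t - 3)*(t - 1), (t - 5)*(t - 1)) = t - 1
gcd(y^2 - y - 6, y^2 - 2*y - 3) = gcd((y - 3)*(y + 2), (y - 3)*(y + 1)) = y - 3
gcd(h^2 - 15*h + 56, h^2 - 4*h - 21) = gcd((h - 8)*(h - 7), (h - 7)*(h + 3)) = h - 7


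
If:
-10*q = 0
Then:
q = 0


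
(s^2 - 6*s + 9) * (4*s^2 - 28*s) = 4*s^4 - 52*s^3 + 204*s^2 - 252*s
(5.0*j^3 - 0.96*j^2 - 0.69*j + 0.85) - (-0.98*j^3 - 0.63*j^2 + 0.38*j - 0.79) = 5.98*j^3 - 0.33*j^2 - 1.07*j + 1.64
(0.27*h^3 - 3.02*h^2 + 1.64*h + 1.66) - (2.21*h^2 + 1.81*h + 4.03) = 0.27*h^3 - 5.23*h^2 - 0.17*h - 2.37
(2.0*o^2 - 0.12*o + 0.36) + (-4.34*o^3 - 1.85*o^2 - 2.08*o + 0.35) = -4.34*o^3 + 0.15*o^2 - 2.2*o + 0.71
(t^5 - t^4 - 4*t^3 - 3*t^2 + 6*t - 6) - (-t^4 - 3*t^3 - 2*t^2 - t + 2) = t^5 - t^3 - t^2 + 7*t - 8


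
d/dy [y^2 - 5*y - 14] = 2*y - 5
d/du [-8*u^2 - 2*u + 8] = -16*u - 2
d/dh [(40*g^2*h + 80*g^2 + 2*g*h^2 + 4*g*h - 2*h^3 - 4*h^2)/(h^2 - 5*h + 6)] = 2*(-20*g^2*h^2 - 80*g^2*h + 320*g^2 - 7*g*h^2 + 12*g*h + 12*g - h^4 + 10*h^3 - 8*h^2 - 24*h)/(h^4 - 10*h^3 + 37*h^2 - 60*h + 36)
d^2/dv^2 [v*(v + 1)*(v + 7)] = 6*v + 16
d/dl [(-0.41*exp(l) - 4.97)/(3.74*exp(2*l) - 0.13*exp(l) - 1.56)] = (1.5334*exp(2*l) + 37.1756*exp(l) - 0.00650000000000006)*exp(l)/(13.9876*exp(4*l) - 0.9724*exp(3*l) - 11.6519*exp(2*l) + 0.4056*exp(l) + 2.4336)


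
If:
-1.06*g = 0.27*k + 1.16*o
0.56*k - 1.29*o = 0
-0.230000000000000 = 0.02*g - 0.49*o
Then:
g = -0.74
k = 1.01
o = 0.44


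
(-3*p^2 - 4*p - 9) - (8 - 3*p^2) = -4*p - 17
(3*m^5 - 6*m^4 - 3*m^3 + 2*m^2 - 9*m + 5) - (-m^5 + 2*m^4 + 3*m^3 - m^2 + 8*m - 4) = 4*m^5 - 8*m^4 - 6*m^3 + 3*m^2 - 17*m + 9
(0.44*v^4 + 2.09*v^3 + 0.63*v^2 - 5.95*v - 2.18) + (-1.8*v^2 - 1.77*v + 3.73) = 0.44*v^4 + 2.09*v^3 - 1.17*v^2 - 7.72*v + 1.55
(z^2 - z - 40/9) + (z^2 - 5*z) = 2*z^2 - 6*z - 40/9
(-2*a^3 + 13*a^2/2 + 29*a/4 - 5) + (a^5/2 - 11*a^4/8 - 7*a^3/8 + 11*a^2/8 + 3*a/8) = a^5/2 - 11*a^4/8 - 23*a^3/8 + 63*a^2/8 + 61*a/8 - 5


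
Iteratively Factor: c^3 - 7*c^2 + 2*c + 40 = (c - 4)*(c^2 - 3*c - 10) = (c - 5)*(c - 4)*(c + 2)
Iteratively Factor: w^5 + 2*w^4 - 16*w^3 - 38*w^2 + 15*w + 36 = (w - 1)*(w^4 + 3*w^3 - 13*w^2 - 51*w - 36) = (w - 1)*(w + 1)*(w^3 + 2*w^2 - 15*w - 36) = (w - 4)*(w - 1)*(w + 1)*(w^2 + 6*w + 9) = (w - 4)*(w - 1)*(w + 1)*(w + 3)*(w + 3)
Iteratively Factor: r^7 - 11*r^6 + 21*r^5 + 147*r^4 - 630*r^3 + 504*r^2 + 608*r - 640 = (r - 2)*(r^6 - 9*r^5 + 3*r^4 + 153*r^3 - 324*r^2 - 144*r + 320) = (r - 2)*(r + 4)*(r^5 - 13*r^4 + 55*r^3 - 67*r^2 - 56*r + 80) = (r - 2)*(r - 1)*(r + 4)*(r^4 - 12*r^3 + 43*r^2 - 24*r - 80) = (r - 5)*(r - 2)*(r - 1)*(r + 4)*(r^3 - 7*r^2 + 8*r + 16) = (r - 5)*(r - 2)*(r - 1)*(r + 1)*(r + 4)*(r^2 - 8*r + 16) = (r - 5)*(r - 4)*(r - 2)*(r - 1)*(r + 1)*(r + 4)*(r - 4)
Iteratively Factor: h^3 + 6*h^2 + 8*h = (h)*(h^2 + 6*h + 8) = h*(h + 2)*(h + 4)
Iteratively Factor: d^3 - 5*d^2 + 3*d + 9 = (d + 1)*(d^2 - 6*d + 9) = (d - 3)*(d + 1)*(d - 3)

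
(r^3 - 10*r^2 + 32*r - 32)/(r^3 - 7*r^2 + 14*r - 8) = (r - 4)/(r - 1)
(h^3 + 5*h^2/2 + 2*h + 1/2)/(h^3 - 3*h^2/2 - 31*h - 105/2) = (2*h^3 + 5*h^2 + 4*h + 1)/(2*h^3 - 3*h^2 - 62*h - 105)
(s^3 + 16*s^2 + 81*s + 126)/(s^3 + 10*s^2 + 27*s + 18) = (s + 7)/(s + 1)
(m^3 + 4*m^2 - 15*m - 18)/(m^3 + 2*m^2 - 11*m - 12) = (m + 6)/(m + 4)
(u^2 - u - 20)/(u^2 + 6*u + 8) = (u - 5)/(u + 2)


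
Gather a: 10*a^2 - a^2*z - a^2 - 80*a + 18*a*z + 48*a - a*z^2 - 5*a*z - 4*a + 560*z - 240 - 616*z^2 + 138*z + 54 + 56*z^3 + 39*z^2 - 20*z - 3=a^2*(9 - z) + a*(-z^2 + 13*z - 36) + 56*z^3 - 577*z^2 + 678*z - 189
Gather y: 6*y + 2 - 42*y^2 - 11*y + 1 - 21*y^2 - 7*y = -63*y^2 - 12*y + 3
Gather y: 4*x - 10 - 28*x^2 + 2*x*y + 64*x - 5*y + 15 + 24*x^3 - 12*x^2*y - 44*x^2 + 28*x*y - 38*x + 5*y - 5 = 24*x^3 - 72*x^2 + 30*x + y*(-12*x^2 + 30*x)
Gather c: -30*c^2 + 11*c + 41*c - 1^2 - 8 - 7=-30*c^2 + 52*c - 16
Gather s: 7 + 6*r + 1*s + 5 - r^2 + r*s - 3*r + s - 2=-r^2 + 3*r + s*(r + 2) + 10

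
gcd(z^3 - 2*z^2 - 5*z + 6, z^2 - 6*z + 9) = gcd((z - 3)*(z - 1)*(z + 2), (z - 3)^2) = z - 3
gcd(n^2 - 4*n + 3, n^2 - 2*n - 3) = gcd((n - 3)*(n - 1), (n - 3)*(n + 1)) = n - 3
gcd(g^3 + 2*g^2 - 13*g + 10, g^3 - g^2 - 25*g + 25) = g^2 + 4*g - 5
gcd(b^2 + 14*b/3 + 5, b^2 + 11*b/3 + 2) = b + 3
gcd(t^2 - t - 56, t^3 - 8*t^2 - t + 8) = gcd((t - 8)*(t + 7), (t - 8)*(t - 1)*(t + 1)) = t - 8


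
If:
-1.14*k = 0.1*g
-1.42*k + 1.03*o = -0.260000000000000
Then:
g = -8.26901408450704*o - 2.08732394366197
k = 0.725352112676056*o + 0.183098591549296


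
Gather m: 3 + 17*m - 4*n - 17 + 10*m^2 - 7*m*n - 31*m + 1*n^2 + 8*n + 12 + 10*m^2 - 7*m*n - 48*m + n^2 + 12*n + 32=20*m^2 + m*(-14*n - 62) + 2*n^2 + 16*n + 30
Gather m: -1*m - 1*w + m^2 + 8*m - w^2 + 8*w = m^2 + 7*m - w^2 + 7*w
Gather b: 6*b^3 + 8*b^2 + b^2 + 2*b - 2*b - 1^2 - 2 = 6*b^3 + 9*b^2 - 3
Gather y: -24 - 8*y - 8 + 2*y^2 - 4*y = 2*y^2 - 12*y - 32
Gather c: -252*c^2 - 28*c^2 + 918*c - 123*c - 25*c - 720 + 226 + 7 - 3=-280*c^2 + 770*c - 490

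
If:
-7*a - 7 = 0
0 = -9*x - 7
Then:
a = -1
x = -7/9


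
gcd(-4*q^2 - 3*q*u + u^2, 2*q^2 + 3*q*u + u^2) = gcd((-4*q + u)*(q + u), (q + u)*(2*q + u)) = q + u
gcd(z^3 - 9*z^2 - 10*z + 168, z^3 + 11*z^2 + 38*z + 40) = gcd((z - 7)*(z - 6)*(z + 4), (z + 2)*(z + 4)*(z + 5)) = z + 4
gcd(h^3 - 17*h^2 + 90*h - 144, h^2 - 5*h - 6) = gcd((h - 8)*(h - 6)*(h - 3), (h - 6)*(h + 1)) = h - 6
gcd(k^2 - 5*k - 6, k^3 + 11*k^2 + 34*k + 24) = k + 1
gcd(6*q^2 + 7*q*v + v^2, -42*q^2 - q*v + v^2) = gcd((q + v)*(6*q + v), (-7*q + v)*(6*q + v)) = 6*q + v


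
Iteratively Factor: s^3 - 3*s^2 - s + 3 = (s - 3)*(s^2 - 1) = (s - 3)*(s + 1)*(s - 1)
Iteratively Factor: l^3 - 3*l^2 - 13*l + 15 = (l + 3)*(l^2 - 6*l + 5) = (l - 5)*(l + 3)*(l - 1)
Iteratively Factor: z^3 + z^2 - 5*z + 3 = (z + 3)*(z^2 - 2*z + 1) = (z - 1)*(z + 3)*(z - 1)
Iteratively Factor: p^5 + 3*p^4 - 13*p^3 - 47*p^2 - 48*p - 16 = (p - 4)*(p^4 + 7*p^3 + 15*p^2 + 13*p + 4) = (p - 4)*(p + 1)*(p^3 + 6*p^2 + 9*p + 4) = (p - 4)*(p + 1)*(p + 4)*(p^2 + 2*p + 1) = (p - 4)*(p + 1)^2*(p + 4)*(p + 1)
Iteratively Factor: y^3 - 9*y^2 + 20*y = (y)*(y^2 - 9*y + 20) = y*(y - 4)*(y - 5)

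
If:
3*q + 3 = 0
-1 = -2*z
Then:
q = -1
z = 1/2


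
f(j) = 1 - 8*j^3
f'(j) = -24*j^2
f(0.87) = -4.27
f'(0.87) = -18.17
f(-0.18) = 1.05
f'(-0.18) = -0.78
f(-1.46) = 25.90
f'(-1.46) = -51.16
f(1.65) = -34.94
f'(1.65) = -65.34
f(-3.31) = 291.12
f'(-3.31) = -262.95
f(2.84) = -182.25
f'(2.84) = -193.57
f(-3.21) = 265.61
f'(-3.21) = -247.30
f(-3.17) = 255.84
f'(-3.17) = -241.17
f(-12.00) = 13825.00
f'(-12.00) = -3456.00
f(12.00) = -13823.00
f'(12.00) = -3456.00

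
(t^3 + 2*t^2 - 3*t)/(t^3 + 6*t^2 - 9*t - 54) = t*(t - 1)/(t^2 + 3*t - 18)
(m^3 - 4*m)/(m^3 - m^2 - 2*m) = (m + 2)/(m + 1)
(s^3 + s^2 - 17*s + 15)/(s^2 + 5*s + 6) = (s^3 + s^2 - 17*s + 15)/(s^2 + 5*s + 6)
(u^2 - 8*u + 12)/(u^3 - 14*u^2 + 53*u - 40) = (u^2 - 8*u + 12)/(u^3 - 14*u^2 + 53*u - 40)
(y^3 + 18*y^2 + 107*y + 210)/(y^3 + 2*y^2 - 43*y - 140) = (y^2 + 13*y + 42)/(y^2 - 3*y - 28)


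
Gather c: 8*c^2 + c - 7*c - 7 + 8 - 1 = 8*c^2 - 6*c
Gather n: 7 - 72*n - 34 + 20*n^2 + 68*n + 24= 20*n^2 - 4*n - 3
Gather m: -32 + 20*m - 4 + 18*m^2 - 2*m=18*m^2 + 18*m - 36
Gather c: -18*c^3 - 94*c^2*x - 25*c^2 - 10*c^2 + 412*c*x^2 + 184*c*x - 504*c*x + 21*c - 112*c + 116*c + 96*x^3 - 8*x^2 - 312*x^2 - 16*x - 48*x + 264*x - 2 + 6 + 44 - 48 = -18*c^3 + c^2*(-94*x - 35) + c*(412*x^2 - 320*x + 25) + 96*x^3 - 320*x^2 + 200*x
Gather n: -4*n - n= -5*n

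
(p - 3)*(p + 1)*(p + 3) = p^3 + p^2 - 9*p - 9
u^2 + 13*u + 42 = (u + 6)*(u + 7)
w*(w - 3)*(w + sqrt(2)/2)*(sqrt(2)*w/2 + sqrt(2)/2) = sqrt(2)*w^4/2 - sqrt(2)*w^3 + w^3/2 - 3*sqrt(2)*w^2/2 - w^2 - 3*w/2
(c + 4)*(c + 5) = c^2 + 9*c + 20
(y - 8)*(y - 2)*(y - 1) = y^3 - 11*y^2 + 26*y - 16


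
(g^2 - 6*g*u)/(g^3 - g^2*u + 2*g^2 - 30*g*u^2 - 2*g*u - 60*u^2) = g/(g^2 + 5*g*u + 2*g + 10*u)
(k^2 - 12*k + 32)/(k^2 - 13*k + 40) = (k - 4)/(k - 5)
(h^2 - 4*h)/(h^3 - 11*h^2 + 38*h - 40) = h/(h^2 - 7*h + 10)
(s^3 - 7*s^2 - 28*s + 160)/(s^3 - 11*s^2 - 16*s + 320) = (s - 4)/(s - 8)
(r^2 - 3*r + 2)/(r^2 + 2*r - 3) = (r - 2)/(r + 3)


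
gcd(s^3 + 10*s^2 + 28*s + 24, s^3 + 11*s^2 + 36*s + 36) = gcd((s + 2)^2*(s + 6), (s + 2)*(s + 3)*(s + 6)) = s^2 + 8*s + 12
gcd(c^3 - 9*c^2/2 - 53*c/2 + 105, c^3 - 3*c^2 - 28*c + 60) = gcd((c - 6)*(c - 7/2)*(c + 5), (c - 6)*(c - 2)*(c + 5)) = c^2 - c - 30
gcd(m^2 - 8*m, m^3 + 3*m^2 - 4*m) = m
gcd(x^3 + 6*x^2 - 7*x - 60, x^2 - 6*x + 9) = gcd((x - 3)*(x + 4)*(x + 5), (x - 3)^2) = x - 3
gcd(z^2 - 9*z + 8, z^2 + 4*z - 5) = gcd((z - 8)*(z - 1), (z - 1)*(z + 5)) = z - 1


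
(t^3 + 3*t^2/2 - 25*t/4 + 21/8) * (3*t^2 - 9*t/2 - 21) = 3*t^5 - 93*t^3/2 + 9*t^2/2 + 1911*t/16 - 441/8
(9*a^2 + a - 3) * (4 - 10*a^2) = -90*a^4 - 10*a^3 + 66*a^2 + 4*a - 12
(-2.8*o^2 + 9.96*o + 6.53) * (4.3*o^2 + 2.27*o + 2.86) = -12.04*o^4 + 36.472*o^3 + 42.6802*o^2 + 43.3087*o + 18.6758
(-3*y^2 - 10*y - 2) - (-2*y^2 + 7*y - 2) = -y^2 - 17*y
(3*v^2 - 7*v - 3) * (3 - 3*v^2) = -9*v^4 + 21*v^3 + 18*v^2 - 21*v - 9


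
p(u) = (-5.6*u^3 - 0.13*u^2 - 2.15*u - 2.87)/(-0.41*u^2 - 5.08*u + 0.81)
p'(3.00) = 4.79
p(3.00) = 8.92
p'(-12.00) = -7068.84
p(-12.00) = 3546.16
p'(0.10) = -187.72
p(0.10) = -10.38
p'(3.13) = 4.94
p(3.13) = 9.56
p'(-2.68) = -8.24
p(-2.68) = 9.56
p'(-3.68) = -13.40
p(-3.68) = 20.24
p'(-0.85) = -2.48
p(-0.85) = 0.48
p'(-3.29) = -11.18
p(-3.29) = 15.45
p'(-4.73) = -21.13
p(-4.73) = 38.11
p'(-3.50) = -12.34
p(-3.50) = 17.92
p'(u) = (0.82*u + 5.08)*(-5.6*u^3 - 0.13*u^2 - 2.15*u - 2.87)/(-0.41*u^2 - 5.08*u + 0.81)^2 + (-16.8*u^2 - 0.26*u - 2.15)/(-0.41*u^2 - 5.08*u + 0.81) = (2.296*u^4 + 56.896*u^3 - 13.8291*u^2 - 2.564*u - 16.3211)/(0.1681*u^4 + 4.1656*u^3 + 25.1422*u^2 - 8.2296*u + 0.6561)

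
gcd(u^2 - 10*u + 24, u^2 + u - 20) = u - 4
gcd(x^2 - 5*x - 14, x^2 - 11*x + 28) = x - 7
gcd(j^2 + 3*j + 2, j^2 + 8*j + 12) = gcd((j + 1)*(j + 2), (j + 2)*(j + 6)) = j + 2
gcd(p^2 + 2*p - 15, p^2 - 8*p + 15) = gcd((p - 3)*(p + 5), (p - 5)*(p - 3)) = p - 3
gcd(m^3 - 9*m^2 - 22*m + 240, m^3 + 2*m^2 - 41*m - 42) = m - 6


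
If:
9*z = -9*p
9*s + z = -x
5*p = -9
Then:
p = -9/5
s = -x/9 - 1/5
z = 9/5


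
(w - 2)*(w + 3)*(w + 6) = w^3 + 7*w^2 - 36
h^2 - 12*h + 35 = (h - 7)*(h - 5)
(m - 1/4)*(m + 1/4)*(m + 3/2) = m^3 + 3*m^2/2 - m/16 - 3/32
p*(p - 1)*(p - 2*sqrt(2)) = p^3 - 2*sqrt(2)*p^2 - p^2 + 2*sqrt(2)*p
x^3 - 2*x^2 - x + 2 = (x - 2)*(x - 1)*(x + 1)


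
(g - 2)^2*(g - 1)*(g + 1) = g^4 - 4*g^3 + 3*g^2 + 4*g - 4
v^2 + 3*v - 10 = (v - 2)*(v + 5)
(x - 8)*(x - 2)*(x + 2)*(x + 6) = x^4 - 2*x^3 - 52*x^2 + 8*x + 192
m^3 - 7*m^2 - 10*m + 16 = (m - 8)*(m - 1)*(m + 2)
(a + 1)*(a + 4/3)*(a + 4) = a^3 + 19*a^2/3 + 32*a/3 + 16/3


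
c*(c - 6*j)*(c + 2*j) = c^3 - 4*c^2*j - 12*c*j^2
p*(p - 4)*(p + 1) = p^3 - 3*p^2 - 4*p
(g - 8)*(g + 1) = g^2 - 7*g - 8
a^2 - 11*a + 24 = (a - 8)*(a - 3)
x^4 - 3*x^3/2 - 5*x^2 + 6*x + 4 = (x - 2)^2*(x + 1/2)*(x + 2)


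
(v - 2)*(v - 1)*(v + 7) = v^3 + 4*v^2 - 19*v + 14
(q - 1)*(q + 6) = q^2 + 5*q - 6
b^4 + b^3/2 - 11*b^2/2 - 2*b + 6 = (b - 2)*(b - 1)*(b + 3/2)*(b + 2)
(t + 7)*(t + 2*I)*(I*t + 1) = I*t^3 - t^2 + 7*I*t^2 - 7*t + 2*I*t + 14*I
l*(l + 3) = l^2 + 3*l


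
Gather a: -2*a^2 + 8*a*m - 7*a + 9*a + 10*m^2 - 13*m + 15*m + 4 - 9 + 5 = -2*a^2 + a*(8*m + 2) + 10*m^2 + 2*m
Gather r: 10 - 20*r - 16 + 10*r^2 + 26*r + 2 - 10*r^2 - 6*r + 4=0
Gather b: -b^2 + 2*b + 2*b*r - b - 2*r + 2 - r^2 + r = -b^2 + b*(2*r + 1) - r^2 - r + 2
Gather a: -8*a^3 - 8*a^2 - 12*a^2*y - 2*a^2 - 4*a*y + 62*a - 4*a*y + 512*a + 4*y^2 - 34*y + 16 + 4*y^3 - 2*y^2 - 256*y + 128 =-8*a^3 + a^2*(-12*y - 10) + a*(574 - 8*y) + 4*y^3 + 2*y^2 - 290*y + 144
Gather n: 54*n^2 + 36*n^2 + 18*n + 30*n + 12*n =90*n^2 + 60*n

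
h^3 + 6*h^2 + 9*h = h*(h + 3)^2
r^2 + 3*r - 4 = (r - 1)*(r + 4)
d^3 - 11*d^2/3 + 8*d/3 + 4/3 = (d - 2)^2*(d + 1/3)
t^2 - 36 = (t - 6)*(t + 6)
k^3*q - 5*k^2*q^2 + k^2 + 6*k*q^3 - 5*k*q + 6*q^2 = (k - 3*q)*(k - 2*q)*(k*q + 1)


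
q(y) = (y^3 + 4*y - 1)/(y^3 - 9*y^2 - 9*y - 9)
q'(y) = (3*y^2 + 4)/(y^3 - 9*y^2 - 9*y - 9) + (-3*y^2 + 18*y + 9)*(y^3 + 4*y - 1)/(y^3 - 9*y^2 - 9*y - 9)^2 = (-9*y^4 - 26*y^3 + 12*y^2 - 18*y - 45)/(y^6 - 18*y^5 + 63*y^4 + 144*y^3 + 243*y^2 + 162*y + 81)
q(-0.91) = 0.60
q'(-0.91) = -0.06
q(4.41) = -0.74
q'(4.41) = -0.29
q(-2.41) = 0.46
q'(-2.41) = 0.04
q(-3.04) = 0.44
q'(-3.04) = 0.01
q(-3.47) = 0.44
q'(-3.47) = -0.00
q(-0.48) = 0.44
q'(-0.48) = -0.66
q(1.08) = -0.16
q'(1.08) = -0.12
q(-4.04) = 0.45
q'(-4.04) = -0.01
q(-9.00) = 0.55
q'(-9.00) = -0.02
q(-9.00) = 0.55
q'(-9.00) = -0.02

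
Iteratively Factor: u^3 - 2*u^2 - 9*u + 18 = (u - 3)*(u^2 + u - 6) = (u - 3)*(u - 2)*(u + 3)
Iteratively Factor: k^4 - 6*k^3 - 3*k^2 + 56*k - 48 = (k - 4)*(k^3 - 2*k^2 - 11*k + 12) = (k - 4)*(k + 3)*(k^2 - 5*k + 4) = (k - 4)*(k - 1)*(k + 3)*(k - 4)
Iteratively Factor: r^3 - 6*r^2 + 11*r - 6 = (r - 2)*(r^2 - 4*r + 3) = (r - 3)*(r - 2)*(r - 1)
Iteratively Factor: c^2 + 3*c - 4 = (c - 1)*(c + 4)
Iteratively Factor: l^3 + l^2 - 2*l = (l)*(l^2 + l - 2) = l*(l - 1)*(l + 2)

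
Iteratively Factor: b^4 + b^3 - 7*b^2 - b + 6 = (b - 1)*(b^3 + 2*b^2 - 5*b - 6) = (b - 1)*(b + 1)*(b^2 + b - 6) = (b - 2)*(b - 1)*(b + 1)*(b + 3)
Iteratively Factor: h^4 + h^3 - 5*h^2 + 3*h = (h - 1)*(h^3 + 2*h^2 - 3*h) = h*(h - 1)*(h^2 + 2*h - 3) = h*(h - 1)*(h + 3)*(h - 1)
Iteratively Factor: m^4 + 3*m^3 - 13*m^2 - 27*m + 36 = (m - 3)*(m^3 + 6*m^2 + 5*m - 12) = (m - 3)*(m - 1)*(m^2 + 7*m + 12) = (m - 3)*(m - 1)*(m + 3)*(m + 4)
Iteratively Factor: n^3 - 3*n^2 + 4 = (n - 2)*(n^2 - n - 2) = (n - 2)*(n + 1)*(n - 2)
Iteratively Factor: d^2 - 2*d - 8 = (d - 4)*(d + 2)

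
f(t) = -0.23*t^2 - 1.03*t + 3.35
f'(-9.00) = 3.11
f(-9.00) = -6.01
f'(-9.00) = 3.11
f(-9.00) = -6.01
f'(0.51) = -1.26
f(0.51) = 2.76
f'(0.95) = -1.47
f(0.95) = 2.16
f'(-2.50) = 0.12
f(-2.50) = 4.49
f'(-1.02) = -0.56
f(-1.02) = 4.16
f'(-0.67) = -0.72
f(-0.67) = 3.94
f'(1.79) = -1.85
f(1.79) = 0.77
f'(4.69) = -3.19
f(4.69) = -6.54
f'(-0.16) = -0.96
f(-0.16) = 3.51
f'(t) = -0.46*t - 1.03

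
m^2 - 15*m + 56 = (m - 8)*(m - 7)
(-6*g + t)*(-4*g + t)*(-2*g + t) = -48*g^3 + 44*g^2*t - 12*g*t^2 + t^3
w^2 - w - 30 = (w - 6)*(w + 5)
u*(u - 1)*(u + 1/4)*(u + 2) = u^4 + 5*u^3/4 - 7*u^2/4 - u/2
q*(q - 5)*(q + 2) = q^3 - 3*q^2 - 10*q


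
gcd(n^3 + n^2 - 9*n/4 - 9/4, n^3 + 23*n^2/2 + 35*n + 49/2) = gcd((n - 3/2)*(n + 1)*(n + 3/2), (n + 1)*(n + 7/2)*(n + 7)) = n + 1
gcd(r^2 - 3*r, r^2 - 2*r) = r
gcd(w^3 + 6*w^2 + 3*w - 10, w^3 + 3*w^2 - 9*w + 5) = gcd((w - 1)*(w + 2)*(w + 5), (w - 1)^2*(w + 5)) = w^2 + 4*w - 5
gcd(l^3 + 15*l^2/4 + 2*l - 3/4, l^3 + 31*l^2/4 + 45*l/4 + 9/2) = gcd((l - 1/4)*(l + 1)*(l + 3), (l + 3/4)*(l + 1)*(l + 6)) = l + 1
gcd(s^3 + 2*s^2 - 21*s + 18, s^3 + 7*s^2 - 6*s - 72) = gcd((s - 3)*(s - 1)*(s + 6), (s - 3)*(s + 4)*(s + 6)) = s^2 + 3*s - 18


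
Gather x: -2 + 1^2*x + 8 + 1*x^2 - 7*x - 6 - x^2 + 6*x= 0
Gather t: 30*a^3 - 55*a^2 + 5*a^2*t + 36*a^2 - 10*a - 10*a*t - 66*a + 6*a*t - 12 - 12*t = 30*a^3 - 19*a^2 - 76*a + t*(5*a^2 - 4*a - 12) - 12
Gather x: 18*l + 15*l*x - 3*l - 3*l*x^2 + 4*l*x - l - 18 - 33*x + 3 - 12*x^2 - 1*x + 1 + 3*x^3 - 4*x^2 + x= 14*l + 3*x^3 + x^2*(-3*l - 16) + x*(19*l - 33) - 14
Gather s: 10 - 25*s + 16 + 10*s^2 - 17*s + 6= 10*s^2 - 42*s + 32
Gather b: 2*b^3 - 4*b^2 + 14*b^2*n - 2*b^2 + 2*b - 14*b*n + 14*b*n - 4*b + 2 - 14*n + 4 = 2*b^3 + b^2*(14*n - 6) - 2*b - 14*n + 6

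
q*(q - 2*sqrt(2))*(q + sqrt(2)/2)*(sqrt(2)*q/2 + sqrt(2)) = sqrt(2)*q^4/2 - 3*q^3/2 + sqrt(2)*q^3 - 3*q^2 - sqrt(2)*q^2 - 2*sqrt(2)*q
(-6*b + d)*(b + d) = -6*b^2 - 5*b*d + d^2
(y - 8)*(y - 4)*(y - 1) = y^3 - 13*y^2 + 44*y - 32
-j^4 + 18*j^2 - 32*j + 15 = (j - 3)*(j + 5)*(-I*j + I)^2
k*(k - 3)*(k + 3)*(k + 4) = k^4 + 4*k^3 - 9*k^2 - 36*k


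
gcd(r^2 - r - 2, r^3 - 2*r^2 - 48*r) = 1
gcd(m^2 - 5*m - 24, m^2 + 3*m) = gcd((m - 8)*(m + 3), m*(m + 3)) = m + 3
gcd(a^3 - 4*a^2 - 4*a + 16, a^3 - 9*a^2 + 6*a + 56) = a^2 - 2*a - 8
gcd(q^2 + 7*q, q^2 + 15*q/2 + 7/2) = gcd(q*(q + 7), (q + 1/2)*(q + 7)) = q + 7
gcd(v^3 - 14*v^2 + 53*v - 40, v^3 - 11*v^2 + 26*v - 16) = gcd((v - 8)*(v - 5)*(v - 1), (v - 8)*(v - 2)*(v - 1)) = v^2 - 9*v + 8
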